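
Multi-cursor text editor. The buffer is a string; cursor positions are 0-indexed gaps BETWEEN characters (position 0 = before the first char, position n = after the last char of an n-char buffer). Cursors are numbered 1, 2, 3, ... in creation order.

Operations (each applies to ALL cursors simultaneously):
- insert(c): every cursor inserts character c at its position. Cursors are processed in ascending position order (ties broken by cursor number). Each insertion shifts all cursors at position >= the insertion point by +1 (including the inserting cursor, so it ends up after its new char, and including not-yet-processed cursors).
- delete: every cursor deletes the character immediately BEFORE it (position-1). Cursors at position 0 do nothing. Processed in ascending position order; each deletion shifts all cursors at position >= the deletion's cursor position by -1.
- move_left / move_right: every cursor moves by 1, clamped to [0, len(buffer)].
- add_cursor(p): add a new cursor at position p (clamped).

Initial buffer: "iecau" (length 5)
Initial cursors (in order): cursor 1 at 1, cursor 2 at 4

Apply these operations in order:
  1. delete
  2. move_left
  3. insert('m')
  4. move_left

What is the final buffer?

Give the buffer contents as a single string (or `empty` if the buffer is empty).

Answer: memcu

Derivation:
After op 1 (delete): buffer="ecu" (len 3), cursors c1@0 c2@2, authorship ...
After op 2 (move_left): buffer="ecu" (len 3), cursors c1@0 c2@1, authorship ...
After op 3 (insert('m')): buffer="memcu" (len 5), cursors c1@1 c2@3, authorship 1.2..
After op 4 (move_left): buffer="memcu" (len 5), cursors c1@0 c2@2, authorship 1.2..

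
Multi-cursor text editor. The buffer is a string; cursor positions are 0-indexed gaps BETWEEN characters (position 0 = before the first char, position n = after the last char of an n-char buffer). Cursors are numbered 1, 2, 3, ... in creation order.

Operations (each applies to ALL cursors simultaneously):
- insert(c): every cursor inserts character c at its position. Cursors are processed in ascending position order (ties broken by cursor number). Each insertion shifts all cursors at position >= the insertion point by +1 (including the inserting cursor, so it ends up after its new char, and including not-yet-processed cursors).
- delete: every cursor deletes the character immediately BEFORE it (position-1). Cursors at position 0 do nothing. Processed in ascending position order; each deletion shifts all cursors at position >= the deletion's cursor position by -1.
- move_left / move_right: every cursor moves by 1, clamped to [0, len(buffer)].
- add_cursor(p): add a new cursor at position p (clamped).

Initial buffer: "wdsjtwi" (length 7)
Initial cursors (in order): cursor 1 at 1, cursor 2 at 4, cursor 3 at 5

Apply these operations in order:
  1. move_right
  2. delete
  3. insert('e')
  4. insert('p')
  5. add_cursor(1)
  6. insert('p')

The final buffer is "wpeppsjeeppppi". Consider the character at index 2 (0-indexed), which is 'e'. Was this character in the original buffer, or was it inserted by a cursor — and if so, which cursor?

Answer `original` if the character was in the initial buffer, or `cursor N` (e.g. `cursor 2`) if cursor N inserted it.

Answer: cursor 1

Derivation:
After op 1 (move_right): buffer="wdsjtwi" (len 7), cursors c1@2 c2@5 c3@6, authorship .......
After op 2 (delete): buffer="wsji" (len 4), cursors c1@1 c2@3 c3@3, authorship ....
After op 3 (insert('e')): buffer="wesjeei" (len 7), cursors c1@2 c2@6 c3@6, authorship .1..23.
After op 4 (insert('p')): buffer="wepsjeeppi" (len 10), cursors c1@3 c2@9 c3@9, authorship .11..2323.
After op 5 (add_cursor(1)): buffer="wepsjeeppi" (len 10), cursors c4@1 c1@3 c2@9 c3@9, authorship .11..2323.
After op 6 (insert('p')): buffer="wpeppsjeeppppi" (len 14), cursors c4@2 c1@5 c2@13 c3@13, authorship .4111..232323.
Authorship (.=original, N=cursor N): . 4 1 1 1 . . 2 3 2 3 2 3 .
Index 2: author = 1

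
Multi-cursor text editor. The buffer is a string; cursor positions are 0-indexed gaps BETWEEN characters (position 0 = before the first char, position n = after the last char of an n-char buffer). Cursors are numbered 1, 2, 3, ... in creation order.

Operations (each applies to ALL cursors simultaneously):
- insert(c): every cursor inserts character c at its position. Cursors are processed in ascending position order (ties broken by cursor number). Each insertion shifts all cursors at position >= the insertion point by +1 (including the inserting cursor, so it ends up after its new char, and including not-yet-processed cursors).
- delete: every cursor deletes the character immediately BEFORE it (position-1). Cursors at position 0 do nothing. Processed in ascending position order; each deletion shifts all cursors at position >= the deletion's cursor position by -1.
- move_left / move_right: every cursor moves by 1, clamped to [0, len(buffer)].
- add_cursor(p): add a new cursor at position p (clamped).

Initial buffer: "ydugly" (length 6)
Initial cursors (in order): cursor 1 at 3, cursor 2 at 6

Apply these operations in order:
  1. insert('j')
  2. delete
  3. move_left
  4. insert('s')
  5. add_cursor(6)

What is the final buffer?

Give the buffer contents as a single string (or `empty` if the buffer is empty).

Answer: ydsuglsy

Derivation:
After op 1 (insert('j')): buffer="ydujglyj" (len 8), cursors c1@4 c2@8, authorship ...1...2
After op 2 (delete): buffer="ydugly" (len 6), cursors c1@3 c2@6, authorship ......
After op 3 (move_left): buffer="ydugly" (len 6), cursors c1@2 c2@5, authorship ......
After op 4 (insert('s')): buffer="ydsuglsy" (len 8), cursors c1@3 c2@7, authorship ..1...2.
After op 5 (add_cursor(6)): buffer="ydsuglsy" (len 8), cursors c1@3 c3@6 c2@7, authorship ..1...2.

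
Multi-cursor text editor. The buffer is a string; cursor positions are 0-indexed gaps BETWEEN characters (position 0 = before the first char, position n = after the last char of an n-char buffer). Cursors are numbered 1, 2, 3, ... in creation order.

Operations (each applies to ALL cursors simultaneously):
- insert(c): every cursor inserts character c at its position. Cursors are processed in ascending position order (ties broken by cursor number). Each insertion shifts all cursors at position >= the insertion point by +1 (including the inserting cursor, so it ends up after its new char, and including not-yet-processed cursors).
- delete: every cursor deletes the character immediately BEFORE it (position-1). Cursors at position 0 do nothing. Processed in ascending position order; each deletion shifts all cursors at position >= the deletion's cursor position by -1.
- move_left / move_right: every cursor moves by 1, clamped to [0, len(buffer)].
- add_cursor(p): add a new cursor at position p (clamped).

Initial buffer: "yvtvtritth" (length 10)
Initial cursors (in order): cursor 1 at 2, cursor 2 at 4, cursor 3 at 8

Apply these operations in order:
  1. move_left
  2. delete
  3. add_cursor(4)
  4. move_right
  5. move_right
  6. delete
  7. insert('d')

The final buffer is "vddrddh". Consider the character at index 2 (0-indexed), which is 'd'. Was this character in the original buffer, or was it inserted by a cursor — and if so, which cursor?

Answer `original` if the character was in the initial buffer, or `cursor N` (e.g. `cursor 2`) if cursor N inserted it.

Answer: cursor 2

Derivation:
After op 1 (move_left): buffer="yvtvtritth" (len 10), cursors c1@1 c2@3 c3@7, authorship ..........
After op 2 (delete): buffer="vvtrtth" (len 7), cursors c1@0 c2@1 c3@4, authorship .......
After op 3 (add_cursor(4)): buffer="vvtrtth" (len 7), cursors c1@0 c2@1 c3@4 c4@4, authorship .......
After op 4 (move_right): buffer="vvtrtth" (len 7), cursors c1@1 c2@2 c3@5 c4@5, authorship .......
After op 5 (move_right): buffer="vvtrtth" (len 7), cursors c1@2 c2@3 c3@6 c4@6, authorship .......
After op 6 (delete): buffer="vrh" (len 3), cursors c1@1 c2@1 c3@2 c4@2, authorship ...
After op 7 (insert('d')): buffer="vddrddh" (len 7), cursors c1@3 c2@3 c3@6 c4@6, authorship .12.34.
Authorship (.=original, N=cursor N): . 1 2 . 3 4 .
Index 2: author = 2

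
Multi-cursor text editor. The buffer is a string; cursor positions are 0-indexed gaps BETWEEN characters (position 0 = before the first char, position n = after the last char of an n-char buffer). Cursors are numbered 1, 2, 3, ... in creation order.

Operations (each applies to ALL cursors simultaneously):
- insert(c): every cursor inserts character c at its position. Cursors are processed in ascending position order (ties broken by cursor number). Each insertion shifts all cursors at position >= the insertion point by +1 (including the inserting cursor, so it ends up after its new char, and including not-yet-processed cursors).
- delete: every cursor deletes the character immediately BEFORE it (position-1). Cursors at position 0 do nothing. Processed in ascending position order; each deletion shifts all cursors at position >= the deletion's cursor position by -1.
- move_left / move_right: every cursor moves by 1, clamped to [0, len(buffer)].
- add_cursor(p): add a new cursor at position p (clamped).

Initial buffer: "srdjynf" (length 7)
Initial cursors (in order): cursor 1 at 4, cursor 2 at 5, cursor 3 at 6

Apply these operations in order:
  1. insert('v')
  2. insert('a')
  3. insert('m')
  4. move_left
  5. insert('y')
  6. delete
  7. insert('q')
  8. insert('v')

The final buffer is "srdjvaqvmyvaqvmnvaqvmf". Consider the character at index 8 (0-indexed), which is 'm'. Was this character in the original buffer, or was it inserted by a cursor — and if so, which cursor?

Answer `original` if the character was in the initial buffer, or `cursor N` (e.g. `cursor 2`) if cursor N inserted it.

After op 1 (insert('v')): buffer="srdjvyvnvf" (len 10), cursors c1@5 c2@7 c3@9, authorship ....1.2.3.
After op 2 (insert('a')): buffer="srdjvayvanvaf" (len 13), cursors c1@6 c2@9 c3@12, authorship ....11.22.33.
After op 3 (insert('m')): buffer="srdjvamyvamnvamf" (len 16), cursors c1@7 c2@11 c3@15, authorship ....111.222.333.
After op 4 (move_left): buffer="srdjvamyvamnvamf" (len 16), cursors c1@6 c2@10 c3@14, authorship ....111.222.333.
After op 5 (insert('y')): buffer="srdjvaymyvaymnvaymf" (len 19), cursors c1@7 c2@12 c3@17, authorship ....1111.2222.3333.
After op 6 (delete): buffer="srdjvamyvamnvamf" (len 16), cursors c1@6 c2@10 c3@14, authorship ....111.222.333.
After op 7 (insert('q')): buffer="srdjvaqmyvaqmnvaqmf" (len 19), cursors c1@7 c2@12 c3@17, authorship ....1111.2222.3333.
After op 8 (insert('v')): buffer="srdjvaqvmyvaqvmnvaqvmf" (len 22), cursors c1@8 c2@14 c3@20, authorship ....11111.22222.33333.
Authorship (.=original, N=cursor N): . . . . 1 1 1 1 1 . 2 2 2 2 2 . 3 3 3 3 3 .
Index 8: author = 1

Answer: cursor 1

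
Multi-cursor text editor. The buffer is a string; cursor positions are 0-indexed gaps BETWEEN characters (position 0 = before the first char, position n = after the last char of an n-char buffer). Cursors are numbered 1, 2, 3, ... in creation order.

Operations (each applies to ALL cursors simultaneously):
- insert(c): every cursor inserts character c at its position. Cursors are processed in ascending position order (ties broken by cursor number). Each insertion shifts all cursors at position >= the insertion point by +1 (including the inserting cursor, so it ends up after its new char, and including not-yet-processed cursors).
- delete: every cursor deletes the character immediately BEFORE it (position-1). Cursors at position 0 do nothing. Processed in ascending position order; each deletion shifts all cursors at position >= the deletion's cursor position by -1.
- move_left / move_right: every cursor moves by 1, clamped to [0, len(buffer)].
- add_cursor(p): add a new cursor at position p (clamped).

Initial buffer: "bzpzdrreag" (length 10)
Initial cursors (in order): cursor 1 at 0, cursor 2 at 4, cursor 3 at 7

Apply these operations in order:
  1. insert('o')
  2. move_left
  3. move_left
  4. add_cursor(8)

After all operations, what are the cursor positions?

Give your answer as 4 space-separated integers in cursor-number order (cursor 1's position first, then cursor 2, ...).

After op 1 (insert('o')): buffer="obzpzodrroeag" (len 13), cursors c1@1 c2@6 c3@10, authorship 1....2...3...
After op 2 (move_left): buffer="obzpzodrroeag" (len 13), cursors c1@0 c2@5 c3@9, authorship 1....2...3...
After op 3 (move_left): buffer="obzpzodrroeag" (len 13), cursors c1@0 c2@4 c3@8, authorship 1....2...3...
After op 4 (add_cursor(8)): buffer="obzpzodrroeag" (len 13), cursors c1@0 c2@4 c3@8 c4@8, authorship 1....2...3...

Answer: 0 4 8 8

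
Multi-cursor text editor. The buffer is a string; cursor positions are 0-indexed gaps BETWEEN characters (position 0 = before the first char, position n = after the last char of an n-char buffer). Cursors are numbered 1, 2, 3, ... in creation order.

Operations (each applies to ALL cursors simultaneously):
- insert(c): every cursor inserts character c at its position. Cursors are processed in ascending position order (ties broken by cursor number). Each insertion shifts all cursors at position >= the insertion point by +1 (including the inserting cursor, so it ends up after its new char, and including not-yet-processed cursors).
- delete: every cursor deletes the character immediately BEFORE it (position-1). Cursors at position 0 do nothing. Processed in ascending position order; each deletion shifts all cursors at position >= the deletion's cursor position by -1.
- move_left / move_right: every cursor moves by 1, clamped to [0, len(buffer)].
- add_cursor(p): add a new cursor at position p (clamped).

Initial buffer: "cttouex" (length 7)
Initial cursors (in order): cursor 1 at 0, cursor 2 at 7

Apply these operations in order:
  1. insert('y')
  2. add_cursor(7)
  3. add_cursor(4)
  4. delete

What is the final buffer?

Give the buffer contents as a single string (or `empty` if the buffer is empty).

Answer: ctoux

Derivation:
After op 1 (insert('y')): buffer="ycttouexy" (len 9), cursors c1@1 c2@9, authorship 1.......2
After op 2 (add_cursor(7)): buffer="ycttouexy" (len 9), cursors c1@1 c3@7 c2@9, authorship 1.......2
After op 3 (add_cursor(4)): buffer="ycttouexy" (len 9), cursors c1@1 c4@4 c3@7 c2@9, authorship 1.......2
After op 4 (delete): buffer="ctoux" (len 5), cursors c1@0 c4@2 c3@4 c2@5, authorship .....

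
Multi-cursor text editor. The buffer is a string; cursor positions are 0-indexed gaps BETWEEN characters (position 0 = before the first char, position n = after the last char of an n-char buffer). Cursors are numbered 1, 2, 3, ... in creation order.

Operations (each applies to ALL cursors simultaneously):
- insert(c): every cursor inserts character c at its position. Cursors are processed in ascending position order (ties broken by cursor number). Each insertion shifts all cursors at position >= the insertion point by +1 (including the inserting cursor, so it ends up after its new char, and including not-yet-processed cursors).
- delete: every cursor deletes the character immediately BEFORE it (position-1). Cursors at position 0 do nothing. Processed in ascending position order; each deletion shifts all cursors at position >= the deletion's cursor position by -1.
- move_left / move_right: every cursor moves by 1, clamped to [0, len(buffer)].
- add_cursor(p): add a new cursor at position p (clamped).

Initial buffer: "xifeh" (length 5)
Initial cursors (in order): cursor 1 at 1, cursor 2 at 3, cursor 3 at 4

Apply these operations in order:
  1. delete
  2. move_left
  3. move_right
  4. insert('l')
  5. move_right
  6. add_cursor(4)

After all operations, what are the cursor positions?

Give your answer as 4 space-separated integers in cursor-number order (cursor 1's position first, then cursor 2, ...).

Answer: 5 5 5 4

Derivation:
After op 1 (delete): buffer="ih" (len 2), cursors c1@0 c2@1 c3@1, authorship ..
After op 2 (move_left): buffer="ih" (len 2), cursors c1@0 c2@0 c3@0, authorship ..
After op 3 (move_right): buffer="ih" (len 2), cursors c1@1 c2@1 c3@1, authorship ..
After op 4 (insert('l')): buffer="illlh" (len 5), cursors c1@4 c2@4 c3@4, authorship .123.
After op 5 (move_right): buffer="illlh" (len 5), cursors c1@5 c2@5 c3@5, authorship .123.
After op 6 (add_cursor(4)): buffer="illlh" (len 5), cursors c4@4 c1@5 c2@5 c3@5, authorship .123.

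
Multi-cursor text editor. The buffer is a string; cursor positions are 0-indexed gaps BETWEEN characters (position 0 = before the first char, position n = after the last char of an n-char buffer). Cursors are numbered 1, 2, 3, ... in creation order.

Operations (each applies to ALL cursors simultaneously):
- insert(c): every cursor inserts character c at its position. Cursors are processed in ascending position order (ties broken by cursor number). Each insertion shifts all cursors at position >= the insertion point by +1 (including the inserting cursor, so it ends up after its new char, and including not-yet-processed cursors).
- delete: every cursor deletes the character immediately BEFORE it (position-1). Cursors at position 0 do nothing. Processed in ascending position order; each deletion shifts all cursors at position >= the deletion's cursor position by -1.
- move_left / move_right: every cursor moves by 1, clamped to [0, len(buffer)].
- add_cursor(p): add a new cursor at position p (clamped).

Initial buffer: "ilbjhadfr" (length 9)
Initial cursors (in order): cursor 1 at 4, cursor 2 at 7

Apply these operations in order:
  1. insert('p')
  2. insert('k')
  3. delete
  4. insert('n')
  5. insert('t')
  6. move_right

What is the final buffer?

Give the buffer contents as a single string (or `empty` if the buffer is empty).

Answer: ilbjpnthadpntfr

Derivation:
After op 1 (insert('p')): buffer="ilbjphadpfr" (len 11), cursors c1@5 c2@9, authorship ....1...2..
After op 2 (insert('k')): buffer="ilbjpkhadpkfr" (len 13), cursors c1@6 c2@11, authorship ....11...22..
After op 3 (delete): buffer="ilbjphadpfr" (len 11), cursors c1@5 c2@9, authorship ....1...2..
After op 4 (insert('n')): buffer="ilbjpnhadpnfr" (len 13), cursors c1@6 c2@11, authorship ....11...22..
After op 5 (insert('t')): buffer="ilbjpnthadpntfr" (len 15), cursors c1@7 c2@13, authorship ....111...222..
After op 6 (move_right): buffer="ilbjpnthadpntfr" (len 15), cursors c1@8 c2@14, authorship ....111...222..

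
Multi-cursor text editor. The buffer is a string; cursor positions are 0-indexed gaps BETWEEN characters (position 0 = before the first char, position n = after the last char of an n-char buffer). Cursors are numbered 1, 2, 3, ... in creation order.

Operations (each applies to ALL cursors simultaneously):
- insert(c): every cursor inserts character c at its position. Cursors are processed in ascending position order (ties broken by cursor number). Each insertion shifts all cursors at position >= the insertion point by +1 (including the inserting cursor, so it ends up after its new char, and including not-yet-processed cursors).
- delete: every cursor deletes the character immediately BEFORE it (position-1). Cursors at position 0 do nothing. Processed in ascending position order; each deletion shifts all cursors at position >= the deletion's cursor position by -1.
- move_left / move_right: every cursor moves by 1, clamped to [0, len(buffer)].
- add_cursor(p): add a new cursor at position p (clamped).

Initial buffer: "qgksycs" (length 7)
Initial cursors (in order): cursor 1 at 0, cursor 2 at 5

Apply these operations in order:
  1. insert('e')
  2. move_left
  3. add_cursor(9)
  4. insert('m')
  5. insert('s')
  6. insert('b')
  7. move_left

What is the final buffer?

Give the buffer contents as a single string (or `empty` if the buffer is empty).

Answer: msbeqgksymsbecsmsb

Derivation:
After op 1 (insert('e')): buffer="eqgksyecs" (len 9), cursors c1@1 c2@7, authorship 1.....2..
After op 2 (move_left): buffer="eqgksyecs" (len 9), cursors c1@0 c2@6, authorship 1.....2..
After op 3 (add_cursor(9)): buffer="eqgksyecs" (len 9), cursors c1@0 c2@6 c3@9, authorship 1.....2..
After op 4 (insert('m')): buffer="meqgksymecsm" (len 12), cursors c1@1 c2@8 c3@12, authorship 11.....22..3
After op 5 (insert('s')): buffer="mseqgksymsecsms" (len 15), cursors c1@2 c2@10 c3@15, authorship 111.....222..33
After op 6 (insert('b')): buffer="msbeqgksymsbecsmsb" (len 18), cursors c1@3 c2@12 c3@18, authorship 1111.....2222..333
After op 7 (move_left): buffer="msbeqgksymsbecsmsb" (len 18), cursors c1@2 c2@11 c3@17, authorship 1111.....2222..333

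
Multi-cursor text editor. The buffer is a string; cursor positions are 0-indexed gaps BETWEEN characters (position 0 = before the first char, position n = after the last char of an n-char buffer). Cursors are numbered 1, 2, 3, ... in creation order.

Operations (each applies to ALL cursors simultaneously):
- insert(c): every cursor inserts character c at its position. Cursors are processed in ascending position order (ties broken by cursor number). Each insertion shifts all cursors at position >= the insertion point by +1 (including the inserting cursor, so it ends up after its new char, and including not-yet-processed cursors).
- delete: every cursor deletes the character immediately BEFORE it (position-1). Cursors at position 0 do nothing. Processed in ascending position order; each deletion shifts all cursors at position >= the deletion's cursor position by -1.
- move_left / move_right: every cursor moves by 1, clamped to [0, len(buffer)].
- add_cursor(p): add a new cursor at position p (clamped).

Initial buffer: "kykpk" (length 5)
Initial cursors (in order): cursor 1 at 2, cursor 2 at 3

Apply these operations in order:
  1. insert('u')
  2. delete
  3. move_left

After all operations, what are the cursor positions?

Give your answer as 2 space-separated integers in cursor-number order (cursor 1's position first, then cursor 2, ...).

After op 1 (insert('u')): buffer="kyukupk" (len 7), cursors c1@3 c2@5, authorship ..1.2..
After op 2 (delete): buffer="kykpk" (len 5), cursors c1@2 c2@3, authorship .....
After op 3 (move_left): buffer="kykpk" (len 5), cursors c1@1 c2@2, authorship .....

Answer: 1 2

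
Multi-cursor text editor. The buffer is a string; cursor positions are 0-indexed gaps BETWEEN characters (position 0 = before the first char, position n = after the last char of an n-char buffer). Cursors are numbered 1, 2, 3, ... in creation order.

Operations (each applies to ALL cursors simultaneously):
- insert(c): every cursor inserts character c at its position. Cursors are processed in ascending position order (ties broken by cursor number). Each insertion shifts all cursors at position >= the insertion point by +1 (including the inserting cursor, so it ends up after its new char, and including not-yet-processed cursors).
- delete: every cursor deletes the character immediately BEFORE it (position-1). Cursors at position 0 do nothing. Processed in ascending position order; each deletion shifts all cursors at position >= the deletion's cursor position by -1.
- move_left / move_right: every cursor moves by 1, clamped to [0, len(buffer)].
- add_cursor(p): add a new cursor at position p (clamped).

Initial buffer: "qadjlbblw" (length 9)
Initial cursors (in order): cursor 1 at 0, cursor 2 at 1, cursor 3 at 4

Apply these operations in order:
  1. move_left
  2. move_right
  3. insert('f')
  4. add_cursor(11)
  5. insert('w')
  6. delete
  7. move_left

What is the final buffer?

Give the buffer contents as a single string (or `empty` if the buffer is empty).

After op 1 (move_left): buffer="qadjlbblw" (len 9), cursors c1@0 c2@0 c3@3, authorship .........
After op 2 (move_right): buffer="qadjlbblw" (len 9), cursors c1@1 c2@1 c3@4, authorship .........
After op 3 (insert('f')): buffer="qffadjflbblw" (len 12), cursors c1@3 c2@3 c3@7, authorship .12...3.....
After op 4 (add_cursor(11)): buffer="qffadjflbblw" (len 12), cursors c1@3 c2@3 c3@7 c4@11, authorship .12...3.....
After op 5 (insert('w')): buffer="qffwwadjfwlbblww" (len 16), cursors c1@5 c2@5 c3@10 c4@15, authorship .1212...33....4.
After op 6 (delete): buffer="qffadjflbblw" (len 12), cursors c1@3 c2@3 c3@7 c4@11, authorship .12...3.....
After op 7 (move_left): buffer="qffadjflbblw" (len 12), cursors c1@2 c2@2 c3@6 c4@10, authorship .12...3.....

Answer: qffadjflbblw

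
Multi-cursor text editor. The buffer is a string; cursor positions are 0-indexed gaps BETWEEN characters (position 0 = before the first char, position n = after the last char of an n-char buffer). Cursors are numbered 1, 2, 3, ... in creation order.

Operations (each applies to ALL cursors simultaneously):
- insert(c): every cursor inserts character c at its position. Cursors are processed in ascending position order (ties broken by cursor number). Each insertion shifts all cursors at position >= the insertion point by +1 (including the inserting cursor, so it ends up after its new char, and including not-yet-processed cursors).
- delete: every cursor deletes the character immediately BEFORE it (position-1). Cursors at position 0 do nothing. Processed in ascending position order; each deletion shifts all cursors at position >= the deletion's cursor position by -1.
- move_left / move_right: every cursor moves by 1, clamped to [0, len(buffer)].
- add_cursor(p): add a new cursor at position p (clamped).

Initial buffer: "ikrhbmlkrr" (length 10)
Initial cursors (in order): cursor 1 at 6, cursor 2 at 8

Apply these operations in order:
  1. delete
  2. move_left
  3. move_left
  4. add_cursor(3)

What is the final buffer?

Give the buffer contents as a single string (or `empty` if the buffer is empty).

After op 1 (delete): buffer="ikrhblrr" (len 8), cursors c1@5 c2@6, authorship ........
After op 2 (move_left): buffer="ikrhblrr" (len 8), cursors c1@4 c2@5, authorship ........
After op 3 (move_left): buffer="ikrhblrr" (len 8), cursors c1@3 c2@4, authorship ........
After op 4 (add_cursor(3)): buffer="ikrhblrr" (len 8), cursors c1@3 c3@3 c2@4, authorship ........

Answer: ikrhblrr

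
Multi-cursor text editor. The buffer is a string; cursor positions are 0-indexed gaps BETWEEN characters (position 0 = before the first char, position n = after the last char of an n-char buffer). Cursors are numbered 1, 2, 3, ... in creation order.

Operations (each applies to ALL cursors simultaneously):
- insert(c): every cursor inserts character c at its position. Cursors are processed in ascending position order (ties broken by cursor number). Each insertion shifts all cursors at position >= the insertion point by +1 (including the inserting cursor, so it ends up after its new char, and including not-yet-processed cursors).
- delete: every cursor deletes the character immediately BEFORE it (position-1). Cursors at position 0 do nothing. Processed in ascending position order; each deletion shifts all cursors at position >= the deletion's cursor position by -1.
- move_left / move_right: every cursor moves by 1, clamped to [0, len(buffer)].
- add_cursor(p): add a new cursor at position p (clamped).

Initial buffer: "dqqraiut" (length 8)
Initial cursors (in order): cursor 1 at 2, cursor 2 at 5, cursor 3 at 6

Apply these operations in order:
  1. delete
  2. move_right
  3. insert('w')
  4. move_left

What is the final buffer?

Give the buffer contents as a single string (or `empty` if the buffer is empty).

After op 1 (delete): buffer="dqrut" (len 5), cursors c1@1 c2@3 c3@3, authorship .....
After op 2 (move_right): buffer="dqrut" (len 5), cursors c1@2 c2@4 c3@4, authorship .....
After op 3 (insert('w')): buffer="dqwruwwt" (len 8), cursors c1@3 c2@7 c3@7, authorship ..1..23.
After op 4 (move_left): buffer="dqwruwwt" (len 8), cursors c1@2 c2@6 c3@6, authorship ..1..23.

Answer: dqwruwwt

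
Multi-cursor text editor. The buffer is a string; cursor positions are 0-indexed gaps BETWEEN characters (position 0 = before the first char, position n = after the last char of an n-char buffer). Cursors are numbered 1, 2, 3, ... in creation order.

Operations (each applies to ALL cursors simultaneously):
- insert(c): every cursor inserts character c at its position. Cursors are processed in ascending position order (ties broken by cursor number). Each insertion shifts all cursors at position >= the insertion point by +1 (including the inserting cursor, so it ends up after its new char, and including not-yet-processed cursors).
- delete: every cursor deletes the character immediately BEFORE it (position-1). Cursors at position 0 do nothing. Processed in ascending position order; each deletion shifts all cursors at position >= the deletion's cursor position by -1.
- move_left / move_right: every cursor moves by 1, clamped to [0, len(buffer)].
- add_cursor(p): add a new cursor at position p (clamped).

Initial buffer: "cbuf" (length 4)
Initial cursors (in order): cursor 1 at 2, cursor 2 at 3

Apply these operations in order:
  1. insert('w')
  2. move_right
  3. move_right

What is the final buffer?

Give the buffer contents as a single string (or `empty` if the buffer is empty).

Answer: cbwuwf

Derivation:
After op 1 (insert('w')): buffer="cbwuwf" (len 6), cursors c1@3 c2@5, authorship ..1.2.
After op 2 (move_right): buffer="cbwuwf" (len 6), cursors c1@4 c2@6, authorship ..1.2.
After op 3 (move_right): buffer="cbwuwf" (len 6), cursors c1@5 c2@6, authorship ..1.2.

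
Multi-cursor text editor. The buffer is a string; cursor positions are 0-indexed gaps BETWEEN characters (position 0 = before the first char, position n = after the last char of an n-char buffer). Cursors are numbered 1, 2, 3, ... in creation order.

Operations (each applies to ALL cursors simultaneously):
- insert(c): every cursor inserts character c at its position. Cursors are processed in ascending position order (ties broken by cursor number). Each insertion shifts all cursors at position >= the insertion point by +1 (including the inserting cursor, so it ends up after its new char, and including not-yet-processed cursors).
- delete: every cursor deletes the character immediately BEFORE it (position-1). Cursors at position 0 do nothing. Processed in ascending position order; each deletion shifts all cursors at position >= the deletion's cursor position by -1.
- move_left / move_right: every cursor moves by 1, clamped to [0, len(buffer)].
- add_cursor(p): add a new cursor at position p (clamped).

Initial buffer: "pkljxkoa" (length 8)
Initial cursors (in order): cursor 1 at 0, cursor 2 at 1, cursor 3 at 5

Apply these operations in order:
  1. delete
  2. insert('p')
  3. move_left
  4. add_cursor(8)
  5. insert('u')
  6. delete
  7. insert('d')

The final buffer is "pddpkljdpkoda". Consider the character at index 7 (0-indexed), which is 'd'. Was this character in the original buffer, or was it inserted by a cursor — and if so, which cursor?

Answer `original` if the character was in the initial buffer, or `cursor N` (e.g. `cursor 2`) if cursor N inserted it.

After op 1 (delete): buffer="kljkoa" (len 6), cursors c1@0 c2@0 c3@3, authorship ......
After op 2 (insert('p')): buffer="ppkljpkoa" (len 9), cursors c1@2 c2@2 c3@6, authorship 12...3...
After op 3 (move_left): buffer="ppkljpkoa" (len 9), cursors c1@1 c2@1 c3@5, authorship 12...3...
After op 4 (add_cursor(8)): buffer="ppkljpkoa" (len 9), cursors c1@1 c2@1 c3@5 c4@8, authorship 12...3...
After op 5 (insert('u')): buffer="puupkljupkoua" (len 13), cursors c1@3 c2@3 c3@8 c4@12, authorship 1122...33..4.
After op 6 (delete): buffer="ppkljpkoa" (len 9), cursors c1@1 c2@1 c3@5 c4@8, authorship 12...3...
After op 7 (insert('d')): buffer="pddpkljdpkoda" (len 13), cursors c1@3 c2@3 c3@8 c4@12, authorship 1122...33..4.
Authorship (.=original, N=cursor N): 1 1 2 2 . . . 3 3 . . 4 .
Index 7: author = 3

Answer: cursor 3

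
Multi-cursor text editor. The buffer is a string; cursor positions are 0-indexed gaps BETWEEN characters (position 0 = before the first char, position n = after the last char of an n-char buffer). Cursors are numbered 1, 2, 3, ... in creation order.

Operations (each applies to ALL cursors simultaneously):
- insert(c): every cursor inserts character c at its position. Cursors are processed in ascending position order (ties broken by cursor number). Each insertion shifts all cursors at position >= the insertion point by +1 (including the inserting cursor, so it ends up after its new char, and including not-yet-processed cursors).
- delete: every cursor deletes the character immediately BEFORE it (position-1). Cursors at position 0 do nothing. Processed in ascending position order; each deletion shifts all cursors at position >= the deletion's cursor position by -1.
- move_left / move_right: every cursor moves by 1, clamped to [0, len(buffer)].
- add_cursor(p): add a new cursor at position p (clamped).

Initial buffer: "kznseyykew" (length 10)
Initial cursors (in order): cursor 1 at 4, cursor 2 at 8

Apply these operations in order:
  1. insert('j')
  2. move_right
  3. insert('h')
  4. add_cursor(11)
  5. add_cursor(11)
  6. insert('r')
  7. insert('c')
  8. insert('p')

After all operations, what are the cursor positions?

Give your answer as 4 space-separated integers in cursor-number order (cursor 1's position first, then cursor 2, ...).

Answer: 10 25 20 20

Derivation:
After op 1 (insert('j')): buffer="kznsjeyykjew" (len 12), cursors c1@5 c2@10, authorship ....1....2..
After op 2 (move_right): buffer="kznsjeyykjew" (len 12), cursors c1@6 c2@11, authorship ....1....2..
After op 3 (insert('h')): buffer="kznsjehyykjehw" (len 14), cursors c1@7 c2@13, authorship ....1.1...2.2.
After op 4 (add_cursor(11)): buffer="kznsjehyykjehw" (len 14), cursors c1@7 c3@11 c2@13, authorship ....1.1...2.2.
After op 5 (add_cursor(11)): buffer="kznsjehyykjehw" (len 14), cursors c1@7 c3@11 c4@11 c2@13, authorship ....1.1...2.2.
After op 6 (insert('r')): buffer="kznsjehryykjrrehrw" (len 18), cursors c1@8 c3@14 c4@14 c2@17, authorship ....1.11...234.22.
After op 7 (insert('c')): buffer="kznsjehrcyykjrrccehrcw" (len 22), cursors c1@9 c3@17 c4@17 c2@21, authorship ....1.111...23434.222.
After op 8 (insert('p')): buffer="kznsjehrcpyykjrrccppehrcpw" (len 26), cursors c1@10 c3@20 c4@20 c2@25, authorship ....1.1111...2343434.2222.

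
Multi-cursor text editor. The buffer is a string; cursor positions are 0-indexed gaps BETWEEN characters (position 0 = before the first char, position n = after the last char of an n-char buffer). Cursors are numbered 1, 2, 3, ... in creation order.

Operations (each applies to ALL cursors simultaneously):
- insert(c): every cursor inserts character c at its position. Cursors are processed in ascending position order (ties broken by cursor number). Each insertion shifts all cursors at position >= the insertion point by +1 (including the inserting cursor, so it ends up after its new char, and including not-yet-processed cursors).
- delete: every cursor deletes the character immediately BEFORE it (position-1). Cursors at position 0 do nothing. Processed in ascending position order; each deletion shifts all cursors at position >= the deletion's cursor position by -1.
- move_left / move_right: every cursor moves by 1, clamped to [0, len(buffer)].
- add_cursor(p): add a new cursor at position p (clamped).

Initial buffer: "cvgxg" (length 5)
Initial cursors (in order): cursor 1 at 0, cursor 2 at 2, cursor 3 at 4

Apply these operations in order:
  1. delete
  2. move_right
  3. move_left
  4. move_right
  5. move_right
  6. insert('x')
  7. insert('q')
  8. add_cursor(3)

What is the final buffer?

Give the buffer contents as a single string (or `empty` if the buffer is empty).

After op 1 (delete): buffer="cgg" (len 3), cursors c1@0 c2@1 c3@2, authorship ...
After op 2 (move_right): buffer="cgg" (len 3), cursors c1@1 c2@2 c3@3, authorship ...
After op 3 (move_left): buffer="cgg" (len 3), cursors c1@0 c2@1 c3@2, authorship ...
After op 4 (move_right): buffer="cgg" (len 3), cursors c1@1 c2@2 c3@3, authorship ...
After op 5 (move_right): buffer="cgg" (len 3), cursors c1@2 c2@3 c3@3, authorship ...
After op 6 (insert('x')): buffer="cgxgxx" (len 6), cursors c1@3 c2@6 c3@6, authorship ..1.23
After op 7 (insert('q')): buffer="cgxqgxxqq" (len 9), cursors c1@4 c2@9 c3@9, authorship ..11.2323
After op 8 (add_cursor(3)): buffer="cgxqgxxqq" (len 9), cursors c4@3 c1@4 c2@9 c3@9, authorship ..11.2323

Answer: cgxqgxxqq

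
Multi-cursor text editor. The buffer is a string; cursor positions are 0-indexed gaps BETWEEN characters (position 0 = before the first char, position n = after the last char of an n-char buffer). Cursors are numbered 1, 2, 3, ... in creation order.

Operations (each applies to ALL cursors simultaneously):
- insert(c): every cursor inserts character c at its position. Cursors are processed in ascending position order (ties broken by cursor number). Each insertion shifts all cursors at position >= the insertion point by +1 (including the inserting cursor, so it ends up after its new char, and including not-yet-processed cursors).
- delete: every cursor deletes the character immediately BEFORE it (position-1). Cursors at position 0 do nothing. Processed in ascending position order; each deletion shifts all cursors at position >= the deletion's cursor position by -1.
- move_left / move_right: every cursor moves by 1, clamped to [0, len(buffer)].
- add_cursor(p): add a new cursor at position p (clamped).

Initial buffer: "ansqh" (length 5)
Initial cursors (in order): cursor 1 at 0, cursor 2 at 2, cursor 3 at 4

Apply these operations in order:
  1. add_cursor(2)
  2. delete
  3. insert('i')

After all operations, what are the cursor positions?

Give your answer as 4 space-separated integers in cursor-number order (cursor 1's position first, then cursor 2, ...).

After op 1 (add_cursor(2)): buffer="ansqh" (len 5), cursors c1@0 c2@2 c4@2 c3@4, authorship .....
After op 2 (delete): buffer="sh" (len 2), cursors c1@0 c2@0 c4@0 c3@1, authorship ..
After op 3 (insert('i')): buffer="iiisih" (len 6), cursors c1@3 c2@3 c4@3 c3@5, authorship 124.3.

Answer: 3 3 5 3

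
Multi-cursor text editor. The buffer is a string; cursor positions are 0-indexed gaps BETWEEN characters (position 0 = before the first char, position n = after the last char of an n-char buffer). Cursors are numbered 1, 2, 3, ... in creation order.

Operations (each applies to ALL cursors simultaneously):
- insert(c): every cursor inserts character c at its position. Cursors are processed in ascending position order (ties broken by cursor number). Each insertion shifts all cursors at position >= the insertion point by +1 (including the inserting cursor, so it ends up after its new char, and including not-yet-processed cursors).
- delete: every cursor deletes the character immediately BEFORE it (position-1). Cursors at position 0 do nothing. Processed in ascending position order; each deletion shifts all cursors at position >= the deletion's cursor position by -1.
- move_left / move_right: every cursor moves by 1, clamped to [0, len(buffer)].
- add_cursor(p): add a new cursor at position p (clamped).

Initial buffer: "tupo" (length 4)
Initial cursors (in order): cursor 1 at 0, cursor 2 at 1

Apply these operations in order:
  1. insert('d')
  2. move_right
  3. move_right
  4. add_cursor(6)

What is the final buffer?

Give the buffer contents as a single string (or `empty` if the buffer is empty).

Answer: dtdupo

Derivation:
After op 1 (insert('d')): buffer="dtdupo" (len 6), cursors c1@1 c2@3, authorship 1.2...
After op 2 (move_right): buffer="dtdupo" (len 6), cursors c1@2 c2@4, authorship 1.2...
After op 3 (move_right): buffer="dtdupo" (len 6), cursors c1@3 c2@5, authorship 1.2...
After op 4 (add_cursor(6)): buffer="dtdupo" (len 6), cursors c1@3 c2@5 c3@6, authorship 1.2...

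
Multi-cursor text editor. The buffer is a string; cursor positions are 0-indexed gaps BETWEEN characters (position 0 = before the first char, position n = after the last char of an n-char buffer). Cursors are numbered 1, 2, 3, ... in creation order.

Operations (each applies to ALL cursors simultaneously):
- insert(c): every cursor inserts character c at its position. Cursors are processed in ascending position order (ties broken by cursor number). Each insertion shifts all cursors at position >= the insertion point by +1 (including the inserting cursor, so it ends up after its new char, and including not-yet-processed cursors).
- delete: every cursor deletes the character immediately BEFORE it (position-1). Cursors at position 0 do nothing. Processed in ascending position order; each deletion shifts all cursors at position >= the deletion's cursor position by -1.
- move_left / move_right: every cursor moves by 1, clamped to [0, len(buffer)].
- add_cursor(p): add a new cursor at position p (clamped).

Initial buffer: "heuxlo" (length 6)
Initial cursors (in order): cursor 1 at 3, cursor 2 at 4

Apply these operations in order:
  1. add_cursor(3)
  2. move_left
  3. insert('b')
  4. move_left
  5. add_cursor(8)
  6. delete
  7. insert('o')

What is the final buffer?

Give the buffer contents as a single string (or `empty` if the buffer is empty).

Answer: hoobobxoo

Derivation:
After op 1 (add_cursor(3)): buffer="heuxlo" (len 6), cursors c1@3 c3@3 c2@4, authorship ......
After op 2 (move_left): buffer="heuxlo" (len 6), cursors c1@2 c3@2 c2@3, authorship ......
After op 3 (insert('b')): buffer="hebbubxlo" (len 9), cursors c1@4 c3@4 c2@6, authorship ..13.2...
After op 4 (move_left): buffer="hebbubxlo" (len 9), cursors c1@3 c3@3 c2@5, authorship ..13.2...
After op 5 (add_cursor(8)): buffer="hebbubxlo" (len 9), cursors c1@3 c3@3 c2@5 c4@8, authorship ..13.2...
After op 6 (delete): buffer="hbbxo" (len 5), cursors c1@1 c3@1 c2@2 c4@4, authorship .32..
After op 7 (insert('o')): buffer="hoobobxoo" (len 9), cursors c1@3 c3@3 c2@5 c4@8, authorship .13322.4.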